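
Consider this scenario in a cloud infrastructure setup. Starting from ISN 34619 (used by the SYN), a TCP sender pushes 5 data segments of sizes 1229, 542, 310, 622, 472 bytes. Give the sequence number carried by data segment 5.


The SYN occupies sequence number ISN = 34619, so the first data byte is ISN + 1 = 34620.
SEQ of data segment i = (ISN + 1) + sum of payload sizes of segments 1..i-1.
Segment 1: SEQ = 34620, payload = 1229 bytes
Segment 2: SEQ = 35849, payload = 542 bytes
Segment 3: SEQ = 36391, payload = 310 bytes
Segment 4: SEQ = 36701, payload = 622 bytes
Segment 5: SEQ = 37323, payload = 472 bytes
SEQ of segment 5 = 34620 + 1229 + 542 + 310 + 622 = 37323

37323


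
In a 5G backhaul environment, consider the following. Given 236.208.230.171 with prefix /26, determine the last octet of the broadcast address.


Given: IP = 236.208.230.171, prefix = /26
Host bits = 32 - 26 = 6
Network last octet = 171 AND mask = 128
Host part size = 2^6 - 1 = 63
Broadcast last octet = 128 OR 63 = 191

191


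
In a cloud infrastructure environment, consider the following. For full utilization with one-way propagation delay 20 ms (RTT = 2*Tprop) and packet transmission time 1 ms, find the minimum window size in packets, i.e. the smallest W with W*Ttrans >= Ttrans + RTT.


Given: Ttrans = 1 ms, RTT = 40 ms (= 2 * Tprop, Tprop = 20 ms)
Time until first ACK returns = Ttrans + RTT = 1 + 40 = 41 ms
Need W * Ttrans >= Ttrans + RTT  ->  W >= (Ttrans + RTT) / Ttrans
(Ttrans + RTT) / Ttrans = 41 / 1 = 41
W_min = ceil(41) = 41

41


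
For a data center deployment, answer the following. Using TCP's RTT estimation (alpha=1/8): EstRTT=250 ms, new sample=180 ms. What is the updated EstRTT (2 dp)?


Given: EstRTT = 250 ms, SampleRTT = 180 ms, alpha = 1/8
New EstRTT = (1 - alpha) * EstRTT + alpha * SampleRTT
(7/8) * 250 = 218.75
(1/8) * 180 = 22.5
New EstRTT = 218.75 + 22.5 = 241.25 ms -> 241.25 ms (2 dp)

241.25


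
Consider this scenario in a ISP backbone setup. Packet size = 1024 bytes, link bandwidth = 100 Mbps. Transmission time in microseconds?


Given: packet = 1024 bytes, bandwidth = 100 Mbps
Packet in bits = 1024 * 8 = 8192 bits
Bandwidth = 100 * 10^6 = 100000000 bps
Time = 8192 / 100000000 seconds
Time in us = 8192 * 10^6 / 100000000 = 81.92

81.92


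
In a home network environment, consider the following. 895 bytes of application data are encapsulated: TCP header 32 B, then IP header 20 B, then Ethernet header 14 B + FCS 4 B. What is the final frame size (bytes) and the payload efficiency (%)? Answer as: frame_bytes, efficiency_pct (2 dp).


TCP segment = 895 + 32 = 927 B
IP packet = 927 + 20 = 947 B
Ethernet frame = 947 + 14 + 4 = 965 B
Efficiency = app / frame = 895 / 965 = 0.927461 = 92.7461% -> 92.75% (2 dp)

965, 92.75


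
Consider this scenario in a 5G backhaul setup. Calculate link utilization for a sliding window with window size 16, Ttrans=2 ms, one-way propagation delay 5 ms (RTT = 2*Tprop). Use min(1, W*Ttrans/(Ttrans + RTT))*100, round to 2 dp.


Given: W = 16, Ttrans = 2 ms, RTT = 10 ms (= 2 * Tprop, Tprop = 5 ms)
Cycle time = Ttrans + RTT = 2 + 10 = 12 ms (first packet sent until its ACK returns)
W * Ttrans = 16 * 2 = 32 ms of sending per cycle
W * Ttrans / (Ttrans + RTT) = 32 / 12 = 2.666667
U = min(1, 2.666667) = 1.000000
U% = 100.00%

100.00


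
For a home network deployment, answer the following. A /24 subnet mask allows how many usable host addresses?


Given: subnet mask /24
Host bits = 32 - 24 = 8
Total addresses = 2^8 = 256
Usable hosts = 256 - 2 (network + broadcast) = 254

254


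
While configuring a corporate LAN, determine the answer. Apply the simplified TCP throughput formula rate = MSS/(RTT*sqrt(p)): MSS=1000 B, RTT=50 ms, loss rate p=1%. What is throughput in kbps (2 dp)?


Given: MSS = 1000 bytes, RTT = 50 ms, loss = 1%
RTT in seconds = 50 / 1000 = 0.05
Loss rate = 1% = 0.01
sqrt(loss) = sqrt(0.01) = 0.1
Throughput (bytes/s) = 1000 / (0.05 * 0.1) = 200000.0000
Throughput (kbps) = 200000.0000 * 8 / 1000 = 1600.000000 -> 1600.00 kbps (2 dp)

1600.00


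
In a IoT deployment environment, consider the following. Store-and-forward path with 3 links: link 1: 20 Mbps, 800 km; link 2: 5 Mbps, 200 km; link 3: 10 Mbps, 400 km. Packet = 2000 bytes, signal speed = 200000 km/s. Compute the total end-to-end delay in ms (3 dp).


Packet = 2000 bytes = 16000 bits. Store-and-forward: sum (t_trans + t_prop) per link.
Link 1: t_trans = 16000/(20*10^6) s = 0.8000 ms; t_prop = 800/200000 s = 4.0000 ms; subtotal = 4.8000 ms
Link 2: t_trans = 16000/(5*10^6) s = 3.2000 ms; t_prop = 200/200000 s = 1.0000 ms; subtotal = 4.2000 ms
Link 3: t_trans = 16000/(10*10^6) s = 1.6000 ms; t_prop = 400/200000 s = 2.0000 ms; subtotal = 3.6000 ms
End-to-end = 4.8000 + 4.2000 + 3.6000 = 12.6000 ms -> 12.600 ms (3 dp)

12.600


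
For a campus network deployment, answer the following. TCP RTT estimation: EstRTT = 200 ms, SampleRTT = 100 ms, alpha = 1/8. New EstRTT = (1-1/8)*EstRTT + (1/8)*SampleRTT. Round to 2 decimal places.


Given: EstRTT = 200 ms, SampleRTT = 100 ms, alpha = 1/8
New EstRTT = (1 - alpha) * EstRTT + alpha * SampleRTT
(7/8) * 200 = 175
(1/8) * 100 = 12.5
New EstRTT = 175 + 12.5 = 187.5 ms -> 187.50 ms (2 dp)

187.50


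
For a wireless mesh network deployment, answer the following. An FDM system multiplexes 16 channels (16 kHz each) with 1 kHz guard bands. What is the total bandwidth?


Given: 16 channels, 16 kHz each, guard = 1 kHz
Channel bandwidth = 16 * 16 = 256 kHz
Guard bands = 15 gaps * 1 kHz = 15 kHz
Total = 256 + 15 = 271 kHz

271


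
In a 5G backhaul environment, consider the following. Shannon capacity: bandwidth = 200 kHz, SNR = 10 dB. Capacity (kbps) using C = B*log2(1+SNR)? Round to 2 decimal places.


Given: B = 200 kHz, SNR = 10 dB
SNR linear = 10^(10/10) = 10
1 + SNR = 11
log2(11) = 3.4594316186
C = 200 * 1000 * 3.4594316186 = 691886.3237 bps
C = 691.886324 kbps -> 691.89 kbps (2 dp)

691.89


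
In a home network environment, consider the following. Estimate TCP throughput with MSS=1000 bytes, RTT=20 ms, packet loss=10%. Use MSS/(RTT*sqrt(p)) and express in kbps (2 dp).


Given: MSS = 1000 bytes, RTT = 20 ms, loss = 10%
RTT in seconds = 20 / 1000 = 0.02
Loss rate = 10% = 0.1
sqrt(loss) = sqrt(0.1) = 0.316227766017
Throughput (bytes/s) = 1000 / (0.02 * 0.316227766017) = 158113.8830
Throughput (kbps) = 158113.8830 * 8 / 1000 = 1264.911064 -> 1264.91 kbps (2 dp)

1264.91


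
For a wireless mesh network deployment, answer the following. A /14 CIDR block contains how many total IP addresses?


Given: CIDR prefix /14
Host bits = 32 - 14 = 18
Total addresses = 2^18 = 262144

262144


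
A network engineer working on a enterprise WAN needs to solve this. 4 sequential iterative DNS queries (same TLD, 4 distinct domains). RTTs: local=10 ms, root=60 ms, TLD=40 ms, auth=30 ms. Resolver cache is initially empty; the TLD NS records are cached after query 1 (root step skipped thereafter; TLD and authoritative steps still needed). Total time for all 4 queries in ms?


Lookup 1 (cold cache): local + root + TLD + auth = 10 + 60 + 40 + 30 = 140 ms
Lookups 2..4 (TLD NS cached -> skip root; new domain -> still ask TLD and auth): local + TLD + auth = 10 + 40 + 30 = 80 ms each
Remaining 3 lookups: 3 * 80 = 240 ms
Total = 140 + 240 = 380 ms

380


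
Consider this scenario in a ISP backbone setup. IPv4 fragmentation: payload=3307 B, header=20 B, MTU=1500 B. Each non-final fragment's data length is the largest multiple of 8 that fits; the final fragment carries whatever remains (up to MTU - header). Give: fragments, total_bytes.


Max data per non-final fragment = floor((MTU - header)/8)*8 = floor((1500 - 20)/8)*8 = floor(1480/8)*8 = 1480 B
Final fragment needs no 8-byte alignment: it can carry up to MTU - header = 1480 B
Non-final fragments needed = ceil((payload - 1480) / 1480) = ceil(1827/1480) = ceil(1.2345) = 2
Number of fragments = 2 + 1 = 3
Fragment sizes (data): 2 * 1480 B + 347 B (last, 347 <= 1480 OK)
Total bytes sent = payload + n_frags * header = 3307 + 3*20 = 3307 + 60 = 3367 B

3, 3367


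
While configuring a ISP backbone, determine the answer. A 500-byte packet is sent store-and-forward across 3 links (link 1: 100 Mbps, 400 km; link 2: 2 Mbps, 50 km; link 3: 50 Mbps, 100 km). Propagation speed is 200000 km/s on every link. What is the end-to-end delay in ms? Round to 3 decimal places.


Packet = 500 bytes = 4000 bits. Store-and-forward: sum (t_trans + t_prop) per link.
Link 1: t_trans = 4000/(100*10^6) s = 0.0400 ms; t_prop = 400/200000 s = 2.0000 ms; subtotal = 2.0400 ms
Link 2: t_trans = 4000/(2*10^6) s = 2.0000 ms; t_prop = 50/200000 s = 0.2500 ms; subtotal = 2.2500 ms
Link 3: t_trans = 4000/(50*10^6) s = 0.0800 ms; t_prop = 100/200000 s = 0.5000 ms; subtotal = 0.5800 ms
End-to-end = 2.0400 + 2.2500 + 0.5800 = 4.8700 ms -> 4.870 ms (3 dp)

4.870


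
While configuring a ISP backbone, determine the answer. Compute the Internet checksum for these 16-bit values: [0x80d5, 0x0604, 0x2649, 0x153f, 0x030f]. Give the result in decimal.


Given words: [0x80d5, 0x0604, 0x2649, 0x153f, 0x030f]
Step 1: Sum all words
Raw sum = 32981 + 1540 + 9801 + 5439 + 783 = 50544
One's complement = ~50544 & 0xFFFF = 14991

14991


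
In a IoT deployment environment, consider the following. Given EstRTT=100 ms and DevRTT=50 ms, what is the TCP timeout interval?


Given: EstRTT = 100 ms, DevRTT = 50 ms
Timeout = EstRTT + 4 * DevRTT
4 * DevRTT = 4 * 50 = 200
Timeout = 100 + 200 = 300 ms

300


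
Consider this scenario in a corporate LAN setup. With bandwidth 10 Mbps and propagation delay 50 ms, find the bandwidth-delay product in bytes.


Given: bandwidth = 10 Mbps, delay = 50 ms
BDP in bits = 10 * 10^6 * 50 / 1000
BDP in bits = 500000
BDP in bytes = 500000 / 8 = 62500

62500


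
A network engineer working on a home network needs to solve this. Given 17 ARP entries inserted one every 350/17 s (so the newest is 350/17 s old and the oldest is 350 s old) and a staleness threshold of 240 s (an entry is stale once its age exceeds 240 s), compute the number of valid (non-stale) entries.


Ages are k * 350/17 s for k = 1..17 (spacing = 20.5882 s).
Entry k is valid iff k * 350/17 <= 240 iff k <= 17 * 240 / 350 = 11.6571
n_valid = floor(11.6571) = 11
(n_stale = 17 - 11 = 6)

11


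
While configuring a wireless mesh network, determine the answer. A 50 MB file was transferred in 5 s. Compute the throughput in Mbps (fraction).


Given: file = 50 MB, time = 5 s
File in Mb = 50 * 8 = 400 Mb
Throughput = 400 / 5 Mbps
Throughput = 80 Mbps

80


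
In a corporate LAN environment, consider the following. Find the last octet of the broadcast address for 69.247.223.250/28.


Given: IP = 69.247.223.250, prefix = /28
Host bits = 32 - 28 = 4
Network last octet = 250 AND mask = 240
Host part size = 2^4 - 1 = 15
Broadcast last octet = 240 OR 15 = 255

255


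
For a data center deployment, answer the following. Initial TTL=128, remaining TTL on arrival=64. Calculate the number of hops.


Given: initial TTL = 128, received TTL = 64
Hops = initial TTL - received TTL
Hops = 128 - 64 = 64

64


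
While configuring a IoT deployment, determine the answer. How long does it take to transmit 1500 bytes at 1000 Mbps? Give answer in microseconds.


Given: packet = 1500 bytes, bandwidth = 1000 Mbps
Packet in bits = 1500 * 8 = 12000 bits
Bandwidth = 1000 * 10^6 = 1000000000 bps
Time = 12000 / 1000000000 seconds
Time in us = 12000 * 10^6 / 1000000000 = 12

12


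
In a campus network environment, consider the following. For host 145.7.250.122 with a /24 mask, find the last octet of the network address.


Given: IP = 145.7.250.122, prefix = /24
Subnet mask = 255.255.255.0
Last octet of IP: 122
Last octet of mask: 0
Network last octet = 122 AND 0 = 0

0


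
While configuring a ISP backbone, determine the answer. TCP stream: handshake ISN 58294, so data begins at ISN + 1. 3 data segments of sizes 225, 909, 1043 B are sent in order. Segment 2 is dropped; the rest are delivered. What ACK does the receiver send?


SYN uses sequence number 58294; first data byte = ISN + 1 = 58295.
Segment 1: SEQ = 58295, len = 225 B, covers [58295, 58519]
Segment 2: SEQ = 58520, len = 909 B, covers [58520, 59428] [LOST]
Segment 3: SEQ = 59429, len = 1043 B, covers [59429, 60471]
In-order data received: bytes [58295, 58519] (segments 1..1).
Segment 2 missing -> gap begins at byte 58520; later segments buffered out of order.
Cumulative ACK = next expected in-order byte = 58295 + 225 = 58520

58520


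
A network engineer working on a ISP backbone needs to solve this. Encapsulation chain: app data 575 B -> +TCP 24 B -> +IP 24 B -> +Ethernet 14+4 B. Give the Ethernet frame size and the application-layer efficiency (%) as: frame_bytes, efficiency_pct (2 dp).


TCP segment = 575 + 24 = 599 B
IP packet = 599 + 24 = 623 B
Ethernet frame = 623 + 14 + 4 = 641 B
Efficiency = app / frame = 575 / 641 = 0.897036 = 89.7036% -> 89.70% (2 dp)

641, 89.70


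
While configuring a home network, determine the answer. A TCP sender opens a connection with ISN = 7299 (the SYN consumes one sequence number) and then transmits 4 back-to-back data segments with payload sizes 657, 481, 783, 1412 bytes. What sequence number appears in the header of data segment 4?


The SYN occupies sequence number ISN = 7299, so the first data byte is ISN + 1 = 7300.
SEQ of data segment i = (ISN + 1) + sum of payload sizes of segments 1..i-1.
Segment 1: SEQ = 7300, payload = 657 bytes
Segment 2: SEQ = 7957, payload = 481 bytes
Segment 3: SEQ = 8438, payload = 783 bytes
Segment 4: SEQ = 9221, payload = 1412 bytes
SEQ of segment 4 = 7300 + 657 + 481 + 783 = 9221

9221


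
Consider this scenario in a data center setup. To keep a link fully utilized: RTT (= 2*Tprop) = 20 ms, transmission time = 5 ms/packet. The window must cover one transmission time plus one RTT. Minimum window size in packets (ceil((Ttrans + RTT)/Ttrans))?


Given: Ttrans = 5 ms, RTT = 20 ms (= 2 * Tprop, Tprop = 10 ms)
Time until first ACK returns = Ttrans + RTT = 5 + 20 = 25 ms
Need W * Ttrans >= Ttrans + RTT  ->  W >= (Ttrans + RTT) / Ttrans
(Ttrans + RTT) / Ttrans = 25 / 5 = 5
W_min = ceil(5) = 5

5


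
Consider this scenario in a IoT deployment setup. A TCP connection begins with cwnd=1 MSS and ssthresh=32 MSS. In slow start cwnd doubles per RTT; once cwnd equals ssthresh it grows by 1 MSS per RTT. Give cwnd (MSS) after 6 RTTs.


RTT 0: cwnd = 1 MSS (initial)
RTT 1: cwnd = 2 MSS (slow start, doubled)
RTT 2: cwnd = 4 MSS (slow start, doubled)
RTT 3: cwnd = 8 MSS (slow start, doubled)
RTT 4: cwnd = 16 MSS (slow start, doubled)
RTT 5: cwnd = 32 MSS (slow start, doubled)
RTT 6: cwnd = 33 MSS (congestion avoidance, +1)

33


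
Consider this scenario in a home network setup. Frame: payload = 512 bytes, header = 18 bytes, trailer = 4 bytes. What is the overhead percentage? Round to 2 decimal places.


Given: payload = 512 B, header = 18 B, trailer = 4 B
Overhead bytes = header + trailer = 18 + 4 = 22
Total frame = payload + overhead = 512 + 22 = 534
Overhead % = 22 / 534 * 100 = 4.1199% -> 4.12% (2 dp)

4.12


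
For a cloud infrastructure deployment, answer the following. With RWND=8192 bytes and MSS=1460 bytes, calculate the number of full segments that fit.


Given: RWND = 8192 bytes, MSS = 1460 bytes
Full segments = floor(RWND / MSS)
Full segments = floor(8192 / 1460)
Full segments = floor(5.611) = 5

5


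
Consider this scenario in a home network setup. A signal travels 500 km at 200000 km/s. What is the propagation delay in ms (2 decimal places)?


Given: distance = 500 km, speed = 200000 km/s
Delay = distance / speed = 500 / 200000 seconds
Delay in ms = 500 * 1000 / 200000
Delay = 2.5000 ms
Rounded to 2 dp = 2.50 ms

2.50


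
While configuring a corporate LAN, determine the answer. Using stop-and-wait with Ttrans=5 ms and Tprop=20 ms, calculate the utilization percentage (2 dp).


Given: Ttrans = 5 ms, Tprop = 20 ms
RTT = 2 * Tprop = 2 * 20 = 40 ms
U = Ttrans / (Ttrans + RTT)
U = 5 / (5 + 40)
U = 5 / 45 = 0.111111
U% = 11.11%

11.11


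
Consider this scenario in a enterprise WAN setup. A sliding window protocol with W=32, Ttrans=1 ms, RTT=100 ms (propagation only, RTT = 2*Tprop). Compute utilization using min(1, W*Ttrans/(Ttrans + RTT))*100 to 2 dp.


Given: W = 32, Ttrans = 1 ms, RTT = 100 ms (= 2 * Tprop, Tprop = 50 ms)
Cycle time = Ttrans + RTT = 1 + 100 = 101 ms (first packet sent until its ACK returns)
W * Ttrans = 32 * 1 = 32 ms of sending per cycle
W * Ttrans / (Ttrans + RTT) = 32 / 101 = 0.316832
U = min(1, 0.316832) = 0.316832
U% = 31.68%

31.68


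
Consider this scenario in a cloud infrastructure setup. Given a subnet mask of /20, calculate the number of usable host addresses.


Given: subnet mask /20
Host bits = 32 - 20 = 12
Total addresses = 2^12 = 4096
Usable hosts = 4096 - 2 (network + broadcast) = 4094

4094


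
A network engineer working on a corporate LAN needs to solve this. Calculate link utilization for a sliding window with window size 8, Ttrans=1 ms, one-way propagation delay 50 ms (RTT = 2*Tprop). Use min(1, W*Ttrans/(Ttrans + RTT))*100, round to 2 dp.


Given: W = 8, Ttrans = 1 ms, RTT = 100 ms (= 2 * Tprop, Tprop = 50 ms)
Cycle time = Ttrans + RTT = 1 + 100 = 101 ms (first packet sent until its ACK returns)
W * Ttrans = 8 * 1 = 8 ms of sending per cycle
W * Ttrans / (Ttrans + RTT) = 8 / 101 = 0.079208
U = min(1, 0.079208) = 0.079208
U% = 7.92%

7.92


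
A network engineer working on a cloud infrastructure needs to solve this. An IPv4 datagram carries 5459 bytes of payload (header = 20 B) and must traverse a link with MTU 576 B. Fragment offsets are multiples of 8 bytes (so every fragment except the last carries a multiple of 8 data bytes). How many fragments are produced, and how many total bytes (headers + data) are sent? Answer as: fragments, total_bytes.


Max data per non-final fragment = floor((MTU - header)/8)*8 = floor((576 - 20)/8)*8 = floor(556/8)*8 = 552 B
Final fragment needs no 8-byte alignment: it can carry up to MTU - header = 556 B
Non-final fragments needed = ceil((payload - 556) / 552) = ceil(4903/552) = ceil(8.8822) = 9
Number of fragments = 9 + 1 = 10
Fragment sizes (data): 9 * 552 B + 491 B (last, 491 <= 556 OK)
Total bytes sent = payload + n_frags * header = 5459 + 10*20 = 5459 + 200 = 5659 B

10, 5659


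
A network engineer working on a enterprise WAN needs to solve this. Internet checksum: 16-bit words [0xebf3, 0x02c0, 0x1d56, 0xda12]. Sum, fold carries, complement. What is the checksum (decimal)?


Given words: [0xebf3, 0x02c0, 0x1d56, 0xda12]
Step 1: Sum all words
Raw sum = 60403 + 704 + 7510 + 55826 = 124443
Step 2: Fold carry: (58907 + 1) = 58908
One's complement = ~58908 & 0xFFFF = 6627

6627


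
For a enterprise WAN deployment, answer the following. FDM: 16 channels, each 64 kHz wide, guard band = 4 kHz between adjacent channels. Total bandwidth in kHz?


Given: 16 channels, 64 kHz each, guard = 4 kHz
Channel bandwidth = 16 * 64 = 1024 kHz
Guard bands = 15 gaps * 4 kHz = 60 kHz
Total = 1024 + 60 = 1084 kHz

1084


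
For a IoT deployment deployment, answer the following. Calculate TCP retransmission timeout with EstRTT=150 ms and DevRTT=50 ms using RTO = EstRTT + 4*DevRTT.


Given: EstRTT = 150 ms, DevRTT = 50 ms
Timeout = EstRTT + 4 * DevRTT
4 * DevRTT = 4 * 50 = 200
Timeout = 150 + 200 = 350 ms

350


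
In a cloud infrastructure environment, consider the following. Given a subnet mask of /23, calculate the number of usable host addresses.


Given: subnet mask /23
Host bits = 32 - 23 = 9
Total addresses = 2^9 = 512
Usable hosts = 512 - 2 (network + broadcast) = 510

510


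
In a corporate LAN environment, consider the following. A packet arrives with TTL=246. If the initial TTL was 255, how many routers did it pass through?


Given: initial TTL = 255, received TTL = 246
Hops = initial TTL - received TTL
Hops = 255 - 246 = 9

9


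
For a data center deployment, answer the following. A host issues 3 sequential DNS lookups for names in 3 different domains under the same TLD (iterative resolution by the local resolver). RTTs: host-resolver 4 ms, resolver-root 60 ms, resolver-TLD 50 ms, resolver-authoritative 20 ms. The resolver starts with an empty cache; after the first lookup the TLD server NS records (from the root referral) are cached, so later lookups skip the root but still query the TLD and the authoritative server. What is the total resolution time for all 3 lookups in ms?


Lookup 1 (cold cache): local + root + TLD + auth = 4 + 60 + 50 + 20 = 134 ms
Lookups 2..3 (TLD NS cached -> skip root; new domain -> still ask TLD and auth): local + TLD + auth = 4 + 50 + 20 = 74 ms each
Remaining 2 lookups: 2 * 74 = 148 ms
Total = 134 + 148 = 282 ms

282


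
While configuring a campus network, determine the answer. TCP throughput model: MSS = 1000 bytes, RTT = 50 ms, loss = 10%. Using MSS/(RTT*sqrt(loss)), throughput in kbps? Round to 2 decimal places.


Given: MSS = 1000 bytes, RTT = 50 ms, loss = 10%
RTT in seconds = 50 / 1000 = 0.05
Loss rate = 10% = 0.1
sqrt(loss) = sqrt(0.1) = 0.316227766017
Throughput (bytes/s) = 1000 / (0.05 * 0.316227766017) = 63245.5532
Throughput (kbps) = 63245.5532 * 8 / 1000 = 505.964426 -> 505.96 kbps (2 dp)

505.96


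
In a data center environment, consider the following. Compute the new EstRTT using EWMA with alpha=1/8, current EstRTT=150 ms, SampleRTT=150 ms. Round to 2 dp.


Given: EstRTT = 150 ms, SampleRTT = 150 ms, alpha = 1/8
New EstRTT = (1 - alpha) * EstRTT + alpha * SampleRTT
(7/8) * 150 = 131.25
(1/8) * 150 = 18.75
New EstRTT = 131.25 + 18.75 = 150 ms -> 150.00 ms (2 dp)

150.00


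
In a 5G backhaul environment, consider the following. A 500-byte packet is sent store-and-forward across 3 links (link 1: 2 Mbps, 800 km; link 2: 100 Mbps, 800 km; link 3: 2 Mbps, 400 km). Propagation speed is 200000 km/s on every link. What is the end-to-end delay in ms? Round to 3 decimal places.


Packet = 500 bytes = 4000 bits. Store-and-forward: sum (t_trans + t_prop) per link.
Link 1: t_trans = 4000/(2*10^6) s = 2.0000 ms; t_prop = 800/200000 s = 4.0000 ms; subtotal = 6.0000 ms
Link 2: t_trans = 4000/(100*10^6) s = 0.0400 ms; t_prop = 800/200000 s = 4.0000 ms; subtotal = 4.0400 ms
Link 3: t_trans = 4000/(2*10^6) s = 2.0000 ms; t_prop = 400/200000 s = 2.0000 ms; subtotal = 4.0000 ms
End-to-end = 6.0000 + 4.0400 + 4.0000 = 14.0400 ms -> 14.040 ms (3 dp)

14.040


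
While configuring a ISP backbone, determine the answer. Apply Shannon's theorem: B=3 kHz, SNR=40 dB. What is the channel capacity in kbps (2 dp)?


Given: B = 3 kHz, SNR = 40 dB
SNR linear = 10^(40/10) = 10000
1 + SNR = 10001
log2(10001) = 13.2878566418
C = 3 * 1000 * 13.2878566418 = 39863.5699 bps
C = 39.863570 kbps -> 39.86 kbps (2 dp)

39.86


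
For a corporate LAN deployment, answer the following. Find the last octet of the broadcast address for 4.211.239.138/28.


Given: IP = 4.211.239.138, prefix = /28
Host bits = 32 - 28 = 4
Network last octet = 138 AND mask = 128
Host part size = 2^4 - 1 = 15
Broadcast last octet = 128 OR 15 = 143

143


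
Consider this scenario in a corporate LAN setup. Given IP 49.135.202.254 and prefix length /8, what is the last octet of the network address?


Given: IP = 49.135.202.254, prefix = /8
Subnet mask = 255.0.0.0
Last octet of IP: 254
Last octet of mask: 0
Network last octet = 254 AND 0 = 0

0


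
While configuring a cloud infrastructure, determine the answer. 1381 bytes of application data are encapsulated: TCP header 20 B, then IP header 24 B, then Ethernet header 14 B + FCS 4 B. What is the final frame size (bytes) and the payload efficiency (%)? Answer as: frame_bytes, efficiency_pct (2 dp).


TCP segment = 1381 + 20 = 1401 B
IP packet = 1401 + 24 = 1425 B
Ethernet frame = 1425 + 14 + 4 = 1443 B
Efficiency = app / frame = 1381 / 1443 = 0.957034 = 95.7034% -> 95.70% (2 dp)

1443, 95.70


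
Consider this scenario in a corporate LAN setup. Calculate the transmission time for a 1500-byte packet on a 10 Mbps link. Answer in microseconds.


Given: packet = 1500 bytes, bandwidth = 10 Mbps
Packet in bits = 1500 * 8 = 12000 bits
Bandwidth = 10 * 10^6 = 10000000 bps
Time = 12000 / 10000000 seconds
Time in us = 12000 * 10^6 / 10000000 = 1200

1200


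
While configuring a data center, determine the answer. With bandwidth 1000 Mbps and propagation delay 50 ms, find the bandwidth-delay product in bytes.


Given: bandwidth = 1000 Mbps, delay = 50 ms
BDP in bits = 1000 * 10^6 * 50 / 1000
BDP in bits = 50000000
BDP in bytes = 50000000 / 8 = 6250000

6250000


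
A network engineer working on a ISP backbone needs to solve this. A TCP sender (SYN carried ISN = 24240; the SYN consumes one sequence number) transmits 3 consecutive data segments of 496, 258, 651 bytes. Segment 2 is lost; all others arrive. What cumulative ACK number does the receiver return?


SYN uses sequence number 24240; first data byte = ISN + 1 = 24241.
Segment 1: SEQ = 24241, len = 496 B, covers [24241, 24736]
Segment 2: SEQ = 24737, len = 258 B, covers [24737, 24994] [LOST]
Segment 3: SEQ = 24995, len = 651 B, covers [24995, 25645]
In-order data received: bytes [24241, 24736] (segments 1..1).
Segment 2 missing -> gap begins at byte 24737; later segments buffered out of order.
Cumulative ACK = next expected in-order byte = 24241 + 496 = 24737

24737


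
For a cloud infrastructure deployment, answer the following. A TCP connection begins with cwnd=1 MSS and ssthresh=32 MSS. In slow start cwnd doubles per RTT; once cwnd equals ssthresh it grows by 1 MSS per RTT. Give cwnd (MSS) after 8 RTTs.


RTT 0: cwnd = 1 MSS (initial)
RTT 1: cwnd = 2 MSS (slow start, doubled)
RTT 2: cwnd = 4 MSS (slow start, doubled)
RTT 3: cwnd = 8 MSS (slow start, doubled)
RTT 4: cwnd = 16 MSS (slow start, doubled)
RTT 5: cwnd = 32 MSS (slow start, doubled)
RTT 6: cwnd = 33 MSS (congestion avoidance, +1)
RTT 7: cwnd = 34 MSS (congestion avoidance, +1)
RTT 8: cwnd = 35 MSS (congestion avoidance, +1)

35


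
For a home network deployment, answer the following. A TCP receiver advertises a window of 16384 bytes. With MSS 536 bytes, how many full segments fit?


Given: RWND = 16384 bytes, MSS = 536 bytes
Full segments = floor(RWND / MSS)
Full segments = floor(16384 / 536)
Full segments = floor(30.5672) = 30

30


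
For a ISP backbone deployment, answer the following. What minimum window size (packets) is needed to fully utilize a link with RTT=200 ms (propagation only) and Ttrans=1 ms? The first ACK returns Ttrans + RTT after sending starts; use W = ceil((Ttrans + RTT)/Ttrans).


Given: Ttrans = 1 ms, RTT = 200 ms (= 2 * Tprop, Tprop = 100 ms)
Time until first ACK returns = Ttrans + RTT = 1 + 200 = 201 ms
Need W * Ttrans >= Ttrans + RTT  ->  W >= (Ttrans + RTT) / Ttrans
(Ttrans + RTT) / Ttrans = 201 / 1 = 201
W_min = ceil(201) = 201

201


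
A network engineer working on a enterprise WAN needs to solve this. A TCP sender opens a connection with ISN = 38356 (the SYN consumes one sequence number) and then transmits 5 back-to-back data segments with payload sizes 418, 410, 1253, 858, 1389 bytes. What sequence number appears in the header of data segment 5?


The SYN occupies sequence number ISN = 38356, so the first data byte is ISN + 1 = 38357.
SEQ of data segment i = (ISN + 1) + sum of payload sizes of segments 1..i-1.
Segment 1: SEQ = 38357, payload = 418 bytes
Segment 2: SEQ = 38775, payload = 410 bytes
Segment 3: SEQ = 39185, payload = 1253 bytes
Segment 4: SEQ = 40438, payload = 858 bytes
Segment 5: SEQ = 41296, payload = 1389 bytes
SEQ of segment 5 = 38357 + 418 + 410 + 1253 + 858 = 41296

41296


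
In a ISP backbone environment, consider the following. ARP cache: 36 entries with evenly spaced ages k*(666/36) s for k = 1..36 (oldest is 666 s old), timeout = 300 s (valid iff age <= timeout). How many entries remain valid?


Ages are k * 666/36 s for k = 1..36 (spacing = 18.5000 s).
Entry k is valid iff k * 666/36 <= 300 iff k <= 36 * 300 / 666 = 16.2162
n_valid = floor(16.2162) = 16
(n_stale = 36 - 16 = 20)

16


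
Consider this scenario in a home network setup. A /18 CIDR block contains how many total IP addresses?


Given: CIDR prefix /18
Host bits = 32 - 18 = 14
Total addresses = 2^14 = 16384

16384


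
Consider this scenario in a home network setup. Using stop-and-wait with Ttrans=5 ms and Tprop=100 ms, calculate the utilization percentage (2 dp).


Given: Ttrans = 5 ms, Tprop = 100 ms
RTT = 2 * Tprop = 2 * 100 = 200 ms
U = Ttrans / (Ttrans + RTT)
U = 5 / (5 + 200)
U = 5 / 205 = 0.02439
U% = 2.44%

2.44


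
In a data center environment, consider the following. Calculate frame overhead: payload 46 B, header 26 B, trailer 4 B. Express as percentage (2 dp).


Given: payload = 46 B, header = 26 B, trailer = 4 B
Overhead bytes = header + trailer = 26 + 4 = 30
Total frame = payload + overhead = 46 + 30 = 76
Overhead % = 30 / 76 * 100 = 39.4737% -> 39.47% (2 dp)

39.47


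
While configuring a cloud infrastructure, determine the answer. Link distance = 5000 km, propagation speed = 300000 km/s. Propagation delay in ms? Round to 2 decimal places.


Given: distance = 5000 km, speed = 300000 km/s
Delay = distance / speed = 5000 / 300000 seconds
Delay in ms = 5000 * 1000 / 300000
Delay = 16.6667 ms
Rounded to 2 dp = 16.67 ms

16.67


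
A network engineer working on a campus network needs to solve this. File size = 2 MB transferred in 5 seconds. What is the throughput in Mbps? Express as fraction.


Given: file = 2 MB, time = 5 s
File in Mb = 2 * 8 = 16 Mb
Throughput = 16 / 5 Mbps
Throughput = 16/5 Mbps

16/5


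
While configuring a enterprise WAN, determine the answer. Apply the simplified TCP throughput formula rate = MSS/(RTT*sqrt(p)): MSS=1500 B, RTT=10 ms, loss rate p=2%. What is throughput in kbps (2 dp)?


Given: MSS = 1500 bytes, RTT = 10 ms, loss = 2%
RTT in seconds = 10 / 1000 = 0.01
Loss rate = 2% = 0.02
sqrt(loss) = sqrt(0.02) = 0.141421356237
Throughput (bytes/s) = 1500 / (0.01 * 0.141421356237) = 1060660.1718
Throughput (kbps) = 1060660.1718 * 8 / 1000 = 8485.281374 -> 8485.28 kbps (2 dp)

8485.28


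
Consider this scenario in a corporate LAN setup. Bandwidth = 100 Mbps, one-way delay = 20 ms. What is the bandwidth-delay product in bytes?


Given: bandwidth = 100 Mbps, delay = 20 ms
BDP in bits = 100 * 10^6 * 20 / 1000
BDP in bits = 2000000
BDP in bytes = 2000000 / 8 = 250000

250000


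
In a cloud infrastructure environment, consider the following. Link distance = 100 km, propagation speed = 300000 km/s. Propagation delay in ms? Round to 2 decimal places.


Given: distance = 100 km, speed = 300000 km/s
Delay = distance / speed = 100 / 300000 seconds
Delay in ms = 100 * 1000 / 300000
Delay = 0.3333 ms
Rounded to 2 dp = 0.33 ms

0.33


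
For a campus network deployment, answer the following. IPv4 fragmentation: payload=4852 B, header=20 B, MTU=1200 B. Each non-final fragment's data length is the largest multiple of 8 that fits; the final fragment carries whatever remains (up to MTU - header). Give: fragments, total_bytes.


Max data per non-final fragment = floor((MTU - header)/8)*8 = floor((1200 - 20)/8)*8 = floor(1180/8)*8 = 1176 B
Final fragment needs no 8-byte alignment: it can carry up to MTU - header = 1180 B
Non-final fragments needed = ceil((payload - 1180) / 1176) = ceil(3672/1176) = ceil(3.1224) = 4
Number of fragments = 4 + 1 = 5
Fragment sizes (data): 4 * 1176 B + 148 B (last, 148 <= 1180 OK)
Total bytes sent = payload + n_frags * header = 4852 + 5*20 = 4852 + 100 = 4952 B

5, 4952


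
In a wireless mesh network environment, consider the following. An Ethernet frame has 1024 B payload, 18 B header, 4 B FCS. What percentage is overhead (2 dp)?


Given: payload = 1024 B, header = 18 B, trailer = 4 B
Overhead bytes = header + trailer = 18 + 4 = 22
Total frame = payload + overhead = 1024 + 22 = 1046
Overhead % = 22 / 1046 * 100 = 2.1033% -> 2.10% (2 dp)

2.10


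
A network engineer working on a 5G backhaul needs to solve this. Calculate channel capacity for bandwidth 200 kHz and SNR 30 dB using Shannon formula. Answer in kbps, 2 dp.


Given: B = 200 kHz, SNR = 30 dB
SNR linear = 10^(30/10) = 1000
1 + SNR = 1001
log2(1001) = 9.9672262588
C = 200 * 1000 * 9.9672262588 = 1993445.2518 bps
C = 1993.445252 kbps -> 1993.45 kbps (2 dp)

1993.45


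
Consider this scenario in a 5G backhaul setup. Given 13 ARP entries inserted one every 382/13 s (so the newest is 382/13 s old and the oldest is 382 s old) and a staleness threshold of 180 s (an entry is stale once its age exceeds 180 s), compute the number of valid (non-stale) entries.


Ages are k * 382/13 s for k = 1..13 (spacing = 29.3846 s).
Entry k is valid iff k * 382/13 <= 180 iff k <= 13 * 180 / 382 = 6.1257
n_valid = floor(6.1257) = 6
(n_stale = 13 - 6 = 7)

6


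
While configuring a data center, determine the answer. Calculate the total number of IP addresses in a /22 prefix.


Given: CIDR prefix /22
Host bits = 32 - 22 = 10
Total addresses = 2^10 = 1024

1024


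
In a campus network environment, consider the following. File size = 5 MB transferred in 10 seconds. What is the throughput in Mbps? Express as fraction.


Given: file = 5 MB, time = 10 s
File in Mb = 5 * 8 = 40 Mb
Throughput = 40 / 10 Mbps
Throughput = 4 Mbps

4


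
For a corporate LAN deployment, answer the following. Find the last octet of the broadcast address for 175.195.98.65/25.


Given: IP = 175.195.98.65, prefix = /25
Host bits = 32 - 25 = 7
Network last octet = 65 AND mask = 0
Host part size = 2^7 - 1 = 127
Broadcast last octet = 0 OR 127 = 127

127


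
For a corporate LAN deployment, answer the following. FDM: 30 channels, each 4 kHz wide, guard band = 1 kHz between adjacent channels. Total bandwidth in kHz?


Given: 30 channels, 4 kHz each, guard = 1 kHz
Channel bandwidth = 30 * 4 = 120 kHz
Guard bands = 29 gaps * 1 kHz = 29 kHz
Total = 120 + 29 = 149 kHz

149


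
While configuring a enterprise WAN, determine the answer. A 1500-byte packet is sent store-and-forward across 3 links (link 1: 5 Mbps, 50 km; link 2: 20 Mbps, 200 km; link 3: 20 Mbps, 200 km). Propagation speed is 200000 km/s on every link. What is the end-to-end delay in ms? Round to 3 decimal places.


Packet = 1500 bytes = 12000 bits. Store-and-forward: sum (t_trans + t_prop) per link.
Link 1: t_trans = 12000/(5*10^6) s = 2.4000 ms; t_prop = 50/200000 s = 0.2500 ms; subtotal = 2.6500 ms
Link 2: t_trans = 12000/(20*10^6) s = 0.6000 ms; t_prop = 200/200000 s = 1.0000 ms; subtotal = 1.6000 ms
Link 3: t_trans = 12000/(20*10^6) s = 0.6000 ms; t_prop = 200/200000 s = 1.0000 ms; subtotal = 1.6000 ms
End-to-end = 2.6500 + 1.6000 + 1.6000 = 5.8500 ms -> 5.850 ms (3 dp)

5.850


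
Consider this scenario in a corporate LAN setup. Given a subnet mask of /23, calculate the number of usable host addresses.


Given: subnet mask /23
Host bits = 32 - 23 = 9
Total addresses = 2^9 = 512
Usable hosts = 512 - 2 (network + broadcast) = 510

510


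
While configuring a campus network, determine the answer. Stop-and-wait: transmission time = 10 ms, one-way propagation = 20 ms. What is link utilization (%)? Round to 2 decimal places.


Given: Ttrans = 10 ms, Tprop = 20 ms
RTT = 2 * Tprop = 2 * 20 = 40 ms
U = Ttrans / (Ttrans + RTT)
U = 10 / (10 + 40)
U = 10 / 50 = 0.2
U% = 20.00%

20.00


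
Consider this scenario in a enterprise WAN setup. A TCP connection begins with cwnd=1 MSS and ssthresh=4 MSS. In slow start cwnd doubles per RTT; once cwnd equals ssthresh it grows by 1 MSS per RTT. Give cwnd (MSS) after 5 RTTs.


RTT 0: cwnd = 1 MSS (initial)
RTT 1: cwnd = 2 MSS (slow start, doubled)
RTT 2: cwnd = 4 MSS (slow start, doubled)
RTT 3: cwnd = 5 MSS (congestion avoidance, +1)
RTT 4: cwnd = 6 MSS (congestion avoidance, +1)
RTT 5: cwnd = 7 MSS (congestion avoidance, +1)

7


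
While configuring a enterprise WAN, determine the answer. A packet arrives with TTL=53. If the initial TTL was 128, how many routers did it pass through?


Given: initial TTL = 128, received TTL = 53
Hops = initial TTL - received TTL
Hops = 128 - 53 = 75

75


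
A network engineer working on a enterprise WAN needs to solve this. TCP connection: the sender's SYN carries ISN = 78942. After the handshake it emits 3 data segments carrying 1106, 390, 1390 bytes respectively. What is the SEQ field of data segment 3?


The SYN occupies sequence number ISN = 78942, so the first data byte is ISN + 1 = 78943.
SEQ of data segment i = (ISN + 1) + sum of payload sizes of segments 1..i-1.
Segment 1: SEQ = 78943, payload = 1106 bytes
Segment 2: SEQ = 80049, payload = 390 bytes
Segment 3: SEQ = 80439, payload = 1390 bytes
SEQ of segment 3 = 78943 + 1106 + 390 = 80439

80439


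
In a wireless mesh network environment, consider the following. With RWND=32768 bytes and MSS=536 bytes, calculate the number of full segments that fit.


Given: RWND = 32768 bytes, MSS = 536 bytes
Full segments = floor(RWND / MSS)
Full segments = floor(32768 / 536)
Full segments = floor(61.1343) = 61

61


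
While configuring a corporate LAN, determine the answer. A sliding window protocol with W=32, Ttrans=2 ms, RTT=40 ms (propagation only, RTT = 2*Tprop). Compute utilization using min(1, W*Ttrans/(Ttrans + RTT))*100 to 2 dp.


Given: W = 32, Ttrans = 2 ms, RTT = 40 ms (= 2 * Tprop, Tprop = 20 ms)
Cycle time = Ttrans + RTT = 2 + 40 = 42 ms (first packet sent until its ACK returns)
W * Ttrans = 32 * 2 = 64 ms of sending per cycle
W * Ttrans / (Ttrans + RTT) = 64 / 42 = 1.523810
U = min(1, 1.523810) = 1.000000
U% = 100.00%

100.00


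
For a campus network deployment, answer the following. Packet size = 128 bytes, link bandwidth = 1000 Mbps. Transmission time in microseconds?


Given: packet = 128 bytes, bandwidth = 1000 Mbps
Packet in bits = 128 * 8 = 1024 bits
Bandwidth = 1000 * 10^6 = 1000000000 bps
Time = 1024 / 1000000000 seconds
Time in us = 1024 * 10^6 / 1000000000 = 1.024

1.024


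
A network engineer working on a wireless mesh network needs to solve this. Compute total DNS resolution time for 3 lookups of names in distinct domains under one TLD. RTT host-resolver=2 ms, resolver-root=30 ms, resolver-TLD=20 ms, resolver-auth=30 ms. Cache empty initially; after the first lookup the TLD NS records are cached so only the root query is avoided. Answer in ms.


Lookup 1 (cold cache): local + root + TLD + auth = 2 + 30 + 20 + 30 = 82 ms
Lookups 2..3 (TLD NS cached -> skip root; new domain -> still ask TLD and auth): local + TLD + auth = 2 + 20 + 30 = 52 ms each
Remaining 2 lookups: 2 * 52 = 104 ms
Total = 82 + 104 = 186 ms

186


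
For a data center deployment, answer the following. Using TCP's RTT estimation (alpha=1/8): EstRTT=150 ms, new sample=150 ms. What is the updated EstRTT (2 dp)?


Given: EstRTT = 150 ms, SampleRTT = 150 ms, alpha = 1/8
New EstRTT = (1 - alpha) * EstRTT + alpha * SampleRTT
(7/8) * 150 = 131.25
(1/8) * 150 = 18.75
New EstRTT = 131.25 + 18.75 = 150 ms -> 150.00 ms (2 dp)

150.00


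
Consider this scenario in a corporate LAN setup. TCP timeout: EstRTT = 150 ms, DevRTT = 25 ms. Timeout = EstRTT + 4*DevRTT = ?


Given: EstRTT = 150 ms, DevRTT = 25 ms
Timeout = EstRTT + 4 * DevRTT
4 * DevRTT = 4 * 25 = 100
Timeout = 150 + 100 = 250 ms

250


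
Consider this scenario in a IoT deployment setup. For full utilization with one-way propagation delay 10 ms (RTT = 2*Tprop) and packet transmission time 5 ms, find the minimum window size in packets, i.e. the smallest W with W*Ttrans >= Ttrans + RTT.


Given: Ttrans = 5 ms, RTT = 20 ms (= 2 * Tprop, Tprop = 10 ms)
Time until first ACK returns = Ttrans + RTT = 5 + 20 = 25 ms
Need W * Ttrans >= Ttrans + RTT  ->  W >= (Ttrans + RTT) / Ttrans
(Ttrans + RTT) / Ttrans = 25 / 5 = 5
W_min = ceil(5) = 5

5


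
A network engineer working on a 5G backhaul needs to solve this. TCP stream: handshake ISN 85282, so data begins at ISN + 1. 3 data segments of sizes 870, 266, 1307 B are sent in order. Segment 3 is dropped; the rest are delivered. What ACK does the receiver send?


SYN uses sequence number 85282; first data byte = ISN + 1 = 85283.
Segment 1: SEQ = 85283, len = 870 B, covers [85283, 86152]
Segment 2: SEQ = 86153, len = 266 B, covers [86153, 86418]
Segment 3: SEQ = 86419, len = 1307 B, covers [86419, 87725] [LOST]
In-order data received: bytes [85283, 86418] (segments 1..2).
Segment 3 missing -> gap begins at byte 86419.
Cumulative ACK = next expected in-order byte = 85283 + 870 + 266 = 86419

86419
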